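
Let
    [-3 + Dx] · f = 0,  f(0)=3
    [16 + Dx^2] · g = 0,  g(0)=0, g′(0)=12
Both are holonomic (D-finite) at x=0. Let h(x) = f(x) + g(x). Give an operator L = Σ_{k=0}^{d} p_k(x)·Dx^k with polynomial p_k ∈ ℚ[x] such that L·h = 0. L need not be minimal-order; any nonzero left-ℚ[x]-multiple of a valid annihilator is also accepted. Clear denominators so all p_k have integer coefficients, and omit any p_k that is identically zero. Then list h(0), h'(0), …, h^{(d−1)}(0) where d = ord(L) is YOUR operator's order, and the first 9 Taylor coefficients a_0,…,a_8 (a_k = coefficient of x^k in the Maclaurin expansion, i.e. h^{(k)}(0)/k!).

L = -48 + 16·Dx - 3·Dx^2 + Dx^3  (order 3).
h: a_k = 3, 21, 27/2, -37/2, 81/8, 1267/40, 243/80, -14197/1680, 2187/4480, …
ICs: h(0) = 3, h′(0) = 21, h′′(0) = 27.

f: a_k = 3, 9, 27/2, 27/2, 81/8, 243/40, 243/80, 729/560, 2187/4480, …
g: a_k = 0, 12, 0, -32, 0, 128/5, 0, -1024/105, 0, …
Weyl lclm of L_f,L_g ⇒ L₀ (ord ≤ 3).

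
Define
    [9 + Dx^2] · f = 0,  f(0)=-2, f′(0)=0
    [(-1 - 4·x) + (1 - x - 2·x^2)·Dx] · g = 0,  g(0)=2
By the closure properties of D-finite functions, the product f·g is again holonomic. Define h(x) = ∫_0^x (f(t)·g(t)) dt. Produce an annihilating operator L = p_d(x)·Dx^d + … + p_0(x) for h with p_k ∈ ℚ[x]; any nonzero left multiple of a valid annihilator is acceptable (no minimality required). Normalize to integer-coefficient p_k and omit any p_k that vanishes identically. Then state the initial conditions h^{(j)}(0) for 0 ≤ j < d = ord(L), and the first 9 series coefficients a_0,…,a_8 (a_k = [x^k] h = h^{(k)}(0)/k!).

f: a_k = -2, 0, 9, 0, -27/4, 0, 81/40, 0, -729/2240, …
g: a_k = 2, 2, 6, 10, 22, 42, 86, 170, 342, …
f·g: L₀ = L_f ⊗_s L_g, ord ≤ 2·1.
∫: right-multiply L₀ by Dx.
L = (-5 + 9·x + 18·x^2)·Dx + (2 + 8·x)·Dx^2 + (-1 + x + 2·x^2)·Dx^3  (order 3).
h: a_k = 0, -4, -2, 2, -1/2, -7/10, -5/4, -209/140, -509/160, …
ICs: h(0) = 0, h′(0) = -4, h′′(0) = -4.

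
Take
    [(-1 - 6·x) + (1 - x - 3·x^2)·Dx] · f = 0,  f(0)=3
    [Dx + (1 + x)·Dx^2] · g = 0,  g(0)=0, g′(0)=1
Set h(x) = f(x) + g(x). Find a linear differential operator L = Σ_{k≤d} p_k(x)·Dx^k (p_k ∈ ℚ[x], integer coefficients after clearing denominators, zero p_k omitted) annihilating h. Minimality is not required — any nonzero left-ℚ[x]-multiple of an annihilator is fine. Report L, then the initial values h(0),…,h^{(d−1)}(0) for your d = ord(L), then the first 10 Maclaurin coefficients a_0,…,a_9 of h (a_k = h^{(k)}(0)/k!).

f: a_k = 3, 3, 12, 21, 57, 120, 291, 651, 1524, 3477, …
g: a_k = 0, 1, -1/2, 1/3, -1/4, 1/5, -1/6, 1/7, -1/8, 1/9, …
L₀ := lclm(L_f,L_g); ord L₀ ≤ 1+2.
L = (58 + 350·x + 636·x^2 + 756·x^3 + 324·x^4)·Dx + (40 + 364·x + 976·x^2 + 1632·x^3 + 1530·x^4 + 540·x^5)·Dx^2 + (-9 - 31·x - 27·x^2 + 115·x^3 + 345·x^4 + 333·x^5 + 108·x^6)·Dx^3  (order 3).
h: a_k = 3, 4, 23/2, 64/3, 227/4, 601/5, 1745/6, 4558/7, 12191/8, 31294/9, …
ICs: h(0) = 3, h′(0) = 4, h′′(0) = 23.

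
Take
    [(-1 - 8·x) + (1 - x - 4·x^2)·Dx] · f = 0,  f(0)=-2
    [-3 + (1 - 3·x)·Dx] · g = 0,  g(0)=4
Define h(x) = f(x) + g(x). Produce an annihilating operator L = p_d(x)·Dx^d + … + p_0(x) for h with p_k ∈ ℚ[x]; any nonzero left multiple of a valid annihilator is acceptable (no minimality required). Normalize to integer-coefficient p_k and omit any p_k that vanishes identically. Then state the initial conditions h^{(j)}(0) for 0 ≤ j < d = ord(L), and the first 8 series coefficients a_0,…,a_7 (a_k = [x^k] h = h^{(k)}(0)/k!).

f: a_k = -2, -2, -10, -18, -58, -130, -362, -882, …
g: a_k = 4, 12, 36, 108, 324, 972, 2916, 8748, …
h₀=f+g: left-lcm gives L₀, ord ≤ 2.
L = (6 - 72·x + 144·x^2 - 144·x^3) + (4 - 84·x^2 + 252·x^3 - 288·x^4)·Dx + (-1 + 8·x - 21·x^2 + 8·x^3 + 54·x^4 - 72·x^5)·Dx^2  (order 2).
h: a_k = 2, 10, 26, 90, 266, 842, 2554, 7866, …
ICs: h(0) = 2, h′(0) = 10.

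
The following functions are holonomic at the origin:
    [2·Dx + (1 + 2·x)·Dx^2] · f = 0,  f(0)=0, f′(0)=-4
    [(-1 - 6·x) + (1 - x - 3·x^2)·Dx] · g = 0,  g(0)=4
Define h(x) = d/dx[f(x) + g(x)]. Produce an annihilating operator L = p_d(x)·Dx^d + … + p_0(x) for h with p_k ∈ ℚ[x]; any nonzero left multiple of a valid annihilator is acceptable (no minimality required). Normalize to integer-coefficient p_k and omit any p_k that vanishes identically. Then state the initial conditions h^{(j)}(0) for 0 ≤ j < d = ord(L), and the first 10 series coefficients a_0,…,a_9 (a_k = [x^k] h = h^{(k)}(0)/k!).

f: a_k = 0, -4, 4, -16/3, 8, -64/5, 64/3, -256/7, 64, -1024/9, …
g: a_k = 4, 4, 16, 28, 76, 160, 388, 868, 2032, 4636, …
L₀ := lclm(L_f,L_g); ord L₀ ≤ 2+1.
Derive L from L₀ (diff closure).
L = (-74 - 412·x - 948·x^2 - 864·x^3 - 648·x^4) + (-17 - 212·x - 890·x^2 - 1644·x^3 - 1764·x^4 - 1080·x^5)·Dx + (5 + 27·x + 33·x^2 - 68·x^3 - 276·x^4 - 396·x^5 - 216·x^6)·Dx^2  (order 2).
h: a_k = 0, 40, 68, 336, 736, 2456, 5820, 16768, 40700, 109368, …
ICs: h(0) = 0, h′(0) = 40.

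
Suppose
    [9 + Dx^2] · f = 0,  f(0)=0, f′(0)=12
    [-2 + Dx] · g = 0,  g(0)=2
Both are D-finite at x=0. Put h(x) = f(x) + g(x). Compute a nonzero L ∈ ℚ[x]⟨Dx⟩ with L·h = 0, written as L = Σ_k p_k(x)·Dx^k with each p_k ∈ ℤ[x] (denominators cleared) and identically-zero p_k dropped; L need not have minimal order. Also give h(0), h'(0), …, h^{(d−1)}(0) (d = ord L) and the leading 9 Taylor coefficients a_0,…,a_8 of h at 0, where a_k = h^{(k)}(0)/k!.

f: a_k = 0, 12, 0, -18, 0, 81/10, 0, -243/140, 0, …
g: a_k = 2, 4, 4, 8/3, 4/3, 8/15, 8/45, 16/315, 4/315, …
L₀ := lclm(L_f,L_g); ord L₀ ≤ 2+1.
L = -18 + 9·Dx - 2·Dx^2 + Dx^3  (order 3).
h: a_k = 2, 16, 4, -46/3, 4/3, 259/30, 8/45, -2123/1260, 4/315, …
ICs: h(0) = 2, h′(0) = 16, h′′(0) = 8.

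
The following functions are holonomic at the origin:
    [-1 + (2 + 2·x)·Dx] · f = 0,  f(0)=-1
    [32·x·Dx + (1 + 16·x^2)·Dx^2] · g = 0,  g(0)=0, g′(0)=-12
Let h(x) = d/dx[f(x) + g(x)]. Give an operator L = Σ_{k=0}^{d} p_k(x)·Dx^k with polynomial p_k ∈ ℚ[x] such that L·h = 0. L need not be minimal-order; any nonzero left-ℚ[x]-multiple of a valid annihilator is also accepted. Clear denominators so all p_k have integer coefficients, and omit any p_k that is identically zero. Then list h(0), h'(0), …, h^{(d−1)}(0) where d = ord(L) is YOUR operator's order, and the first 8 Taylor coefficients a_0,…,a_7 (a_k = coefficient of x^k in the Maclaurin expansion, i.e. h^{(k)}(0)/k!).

f: a_k = -1, -1/2, 1/8, -1/16, 5/128, -7/256, 21/1024, -33/2048, …
g: a_k = 0, -12, 0, 64, 0, -3072/5, 0, 49152/7, …
h₀=f+g: left-lcm gives L₀, ord ≤ 3.
Derive L from L₀ (diff closure).
L = (-64 - 160·x + 3072·x^2 + 1536·x^3) + (-131 - 256·x + 5920·x^2 + 12288·x^3 + 5376·x^4)·Dx + (-2 + 126·x + 192·x^2 + 2112·x^3 + 3584·x^4 + 1536·x^5)·Dx^2  (order 2).
h: a_k = -25/2, 1/4, 3069/16, 5/32, -786467/256, 63/512, 100663065/2048, 429/4096, …
ICs: h(0) = -25/2, h′(0) = 1/4.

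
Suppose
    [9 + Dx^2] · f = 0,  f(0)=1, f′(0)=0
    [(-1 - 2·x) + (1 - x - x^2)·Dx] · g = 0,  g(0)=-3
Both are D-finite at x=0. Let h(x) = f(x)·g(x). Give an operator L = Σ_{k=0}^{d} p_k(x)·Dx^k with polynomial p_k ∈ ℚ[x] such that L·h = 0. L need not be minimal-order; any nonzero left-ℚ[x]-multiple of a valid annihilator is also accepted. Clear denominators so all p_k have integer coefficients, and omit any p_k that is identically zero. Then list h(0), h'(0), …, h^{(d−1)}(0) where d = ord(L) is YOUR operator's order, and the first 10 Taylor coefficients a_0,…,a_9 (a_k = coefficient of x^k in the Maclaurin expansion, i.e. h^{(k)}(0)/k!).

L = (-7 + 9·x + 9·x^2) + (2 + 4·x)·Dx + (-1 + x + x^2)·Dx^2  (order 2).
h: a_k = -3, -3, 15/2, 9/2, 15/8, 51/8, 903/80, 1413/80, 127509/4480, 206637/4480, …
ICs: h(0) = -3, h′(0) = -3.

f: a_k = 1, 0, -9/2, 0, 27/8, 0, -81/80, 0, 729/4480, 0, …
g: a_k = -3, -3, -6, -9, -15, -24, -39, -63, -102, -165, …
h₀=f·g: eliminate ⇒ L₀, order ≤ 2·1.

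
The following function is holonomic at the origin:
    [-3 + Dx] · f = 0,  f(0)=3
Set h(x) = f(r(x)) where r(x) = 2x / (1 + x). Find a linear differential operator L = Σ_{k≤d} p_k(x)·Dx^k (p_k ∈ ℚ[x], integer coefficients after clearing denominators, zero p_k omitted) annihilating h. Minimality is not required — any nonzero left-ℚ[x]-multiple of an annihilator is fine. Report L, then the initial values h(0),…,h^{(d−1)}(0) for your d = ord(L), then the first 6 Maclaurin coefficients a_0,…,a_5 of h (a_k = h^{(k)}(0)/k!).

L = -6 + (1 + 2·x + x^2)·Dx  (order 1).
h: a_k = 3, 18, 36, 18, -18, -18/5, …
ICs: h(0) = 3.

f: a_k = 3, 9, 27/2, 27/2, 81/8, 243/40, …
Substitute x→r, Dx→(1/r')Dx; clear ⇒ L₀.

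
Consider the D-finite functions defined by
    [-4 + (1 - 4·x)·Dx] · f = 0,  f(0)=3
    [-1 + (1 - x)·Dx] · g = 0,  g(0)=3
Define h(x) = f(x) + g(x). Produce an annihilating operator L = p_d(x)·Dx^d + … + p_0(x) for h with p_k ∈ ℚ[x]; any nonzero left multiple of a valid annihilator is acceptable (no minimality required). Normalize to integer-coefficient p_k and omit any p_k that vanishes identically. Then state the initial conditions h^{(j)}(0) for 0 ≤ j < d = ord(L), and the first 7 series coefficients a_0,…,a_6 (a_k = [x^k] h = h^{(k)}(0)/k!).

L = -8 + (10 - 16·x)·Dx + (-1 + 5·x - 4·x^2)·Dx^2  (order 2).
h: a_k = 6, 15, 51, 195, 771, 3075, 12291, …
ICs: h(0) = 6, h′(0) = 15.

f: a_k = 3, 12, 48, 192, 768, 3072, 12288, …
g: a_k = 3, 3, 3, 3, 3, 3, 3, …
Weyl lclm of L_f,L_g ⇒ L₀ (ord ≤ 2).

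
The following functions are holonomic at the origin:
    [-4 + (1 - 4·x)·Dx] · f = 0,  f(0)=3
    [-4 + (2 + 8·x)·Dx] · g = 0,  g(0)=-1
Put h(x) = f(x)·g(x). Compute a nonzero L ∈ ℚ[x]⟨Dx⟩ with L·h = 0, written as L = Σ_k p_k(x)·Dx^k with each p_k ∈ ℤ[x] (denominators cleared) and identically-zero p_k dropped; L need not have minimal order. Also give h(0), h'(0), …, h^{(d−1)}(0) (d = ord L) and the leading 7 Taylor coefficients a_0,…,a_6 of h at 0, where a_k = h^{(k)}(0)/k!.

L = (6 + 8·x) + (-1 + 16·x^2)·Dx  (order 1).
h: a_k = -3, -18, -66, -276, -1074, -4380, -17268, …
ICs: h(0) = -3.

f: a_k = 3, 12, 48, 192, 768, 3072, 12288, …
g: a_k = -1, -2, 2, -4, 10, -28, 84, …
L₀ := L_f ⊗_s L_g (sym. prod.), ord ≤ 1.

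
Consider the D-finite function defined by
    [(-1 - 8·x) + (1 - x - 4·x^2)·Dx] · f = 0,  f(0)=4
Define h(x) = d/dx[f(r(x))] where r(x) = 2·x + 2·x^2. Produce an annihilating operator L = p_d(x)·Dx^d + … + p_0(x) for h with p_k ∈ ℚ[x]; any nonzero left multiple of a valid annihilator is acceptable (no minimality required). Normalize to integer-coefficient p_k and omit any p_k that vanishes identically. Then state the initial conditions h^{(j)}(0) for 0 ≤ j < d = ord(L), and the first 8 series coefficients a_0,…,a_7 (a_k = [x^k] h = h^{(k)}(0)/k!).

f: a_k = 4, 4, 20, 36, 116, 260, 724, 1764, …
Substitute x→r, Dx→(1/r')Dx; clear ⇒ L₀.
h=h₀': d/dx-closure on L₀ ⇒ L.
L = (22 + 204·x + 1260·x^2 + 4672·x^3 + 8736·x^4 + 7680·x^5 + 2560·x^6) + (-1 - 16·x + 6·x^2 + 420·x^3 + 1520·x^4 + 2400·x^5 + 1792·x^6 + 512·x^7)·Dx  (order 1).
h: a_k = 8, 176, 1344, 11200, 83040, 596160, 4161024, 28428800, …
ICs: h(0) = 8.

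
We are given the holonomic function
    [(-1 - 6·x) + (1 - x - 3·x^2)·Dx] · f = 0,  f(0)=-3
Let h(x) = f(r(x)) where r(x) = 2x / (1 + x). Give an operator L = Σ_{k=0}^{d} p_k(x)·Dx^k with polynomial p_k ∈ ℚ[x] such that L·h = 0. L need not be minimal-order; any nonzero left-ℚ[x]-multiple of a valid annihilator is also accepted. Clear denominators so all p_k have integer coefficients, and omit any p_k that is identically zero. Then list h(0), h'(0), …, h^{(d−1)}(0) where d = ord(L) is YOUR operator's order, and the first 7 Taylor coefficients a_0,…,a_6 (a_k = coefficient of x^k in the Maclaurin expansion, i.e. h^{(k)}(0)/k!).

L = (2 + 26·x) + (-1 - x + 13·x^2 + 13·x^3)·Dx  (order 1).
h: a_k = -3, -6, -42, -78, -546, -1014, -7098, …
ICs: h(0) = -3.

f: a_k = -3, -3, -12, -21, -57, -120, -291, …
h₀=f(r): pull back L_f along r ⇒ L₀.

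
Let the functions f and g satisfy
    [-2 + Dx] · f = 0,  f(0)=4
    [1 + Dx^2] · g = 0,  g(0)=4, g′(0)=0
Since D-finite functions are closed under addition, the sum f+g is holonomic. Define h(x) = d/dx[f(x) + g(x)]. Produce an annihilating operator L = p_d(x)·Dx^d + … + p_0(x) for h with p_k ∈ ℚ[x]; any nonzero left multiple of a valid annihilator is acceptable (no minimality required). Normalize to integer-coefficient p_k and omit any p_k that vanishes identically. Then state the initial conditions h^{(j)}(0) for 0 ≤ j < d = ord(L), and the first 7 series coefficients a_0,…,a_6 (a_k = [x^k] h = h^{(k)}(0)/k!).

L = 2 - Dx + 2·Dx^2 - Dx^3  (order 3).
h: a_k = 8, 12, 16, 34/3, 16/3, 21/10, 32/45, …
ICs: h(0) = 8, h′(0) = 12, h′′(0) = 32.

f: a_k = 4, 8, 8, 16/3, 8/3, 16/15, 16/45, …
g: a_k = 4, 0, -2, 0, 1/6, 0, -1/180, …
Sum ⇒ L₀ = lclm(L_f,L_g) in ℚ(x)⟨Dx⟩.
Derive L from L₀ (diff closure).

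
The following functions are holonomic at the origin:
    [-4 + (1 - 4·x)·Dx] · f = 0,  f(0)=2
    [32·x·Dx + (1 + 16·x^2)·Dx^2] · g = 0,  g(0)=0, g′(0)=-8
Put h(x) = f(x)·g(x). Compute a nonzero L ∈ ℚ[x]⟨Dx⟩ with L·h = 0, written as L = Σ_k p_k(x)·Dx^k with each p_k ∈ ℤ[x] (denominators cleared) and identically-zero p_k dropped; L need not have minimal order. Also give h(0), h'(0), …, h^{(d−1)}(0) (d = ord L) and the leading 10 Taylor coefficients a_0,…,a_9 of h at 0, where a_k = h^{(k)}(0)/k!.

f: a_k = 2, 8, 32, 128, 512, 2048, 8192, 32768, 131072, 524288, …
g: a_k = 0, -8, 0, 128/3, 0, -2048/5, 0, 32768/7, 0, -524288/9, …
f·g: L₀ = L_f ⊗_s L_g, ord ≤ 1·2.
L = 128·x + (8 - 32·x + 256·x^2)·Dx + (-1 + 4·x - 16·x^2 + 64·x^3)·Dx^2  (order 2).
h: a_k = 0, -16, -64, -512/3, -2048/3, -53248/15, -212992/15, -4980736/105, -19922944/105, -275775488/315, …
ICs: h(0) = 0, h′(0) = -16.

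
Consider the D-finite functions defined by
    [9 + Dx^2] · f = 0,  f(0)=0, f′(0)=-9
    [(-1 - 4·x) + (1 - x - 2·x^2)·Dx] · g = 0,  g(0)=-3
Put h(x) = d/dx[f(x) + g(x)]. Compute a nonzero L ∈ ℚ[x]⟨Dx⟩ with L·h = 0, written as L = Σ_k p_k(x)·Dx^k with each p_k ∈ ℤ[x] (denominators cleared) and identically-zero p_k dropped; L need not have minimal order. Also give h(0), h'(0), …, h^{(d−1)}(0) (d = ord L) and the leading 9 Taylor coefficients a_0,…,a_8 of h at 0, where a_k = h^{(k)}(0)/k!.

f: a_k = 0, -9, 0, 27/2, 0, -243/40, 0, 729/560, 0, …
g: a_k = -3, -3, -9, -15, -33, -63, -129, -255, -513, …
Weyl lclm of L_f,L_g ⇒ L₀ (ord ≤ 3).
Derive L from L₀ (diff closure).
L = (954 + 3600·x + 8154·x^2 + 4140·x^3 + 5760·x^4 + 3888·x^5 + 2592·x^6) + (-117 - 369·x + 585·x^2 + 747·x^3 + 90·x^4 + 828·x^5 + 1512·x^6 + 864·x^7)·Dx + (106 + 400·x + 906·x^2 + 460·x^3 + 640·x^4 + 432·x^5 + 288·x^6)·Dx^2 + (-13 - 41·x + 65·x^2 + 83·x^3 + 10·x^4 + 92·x^5 + 168·x^6 + 96·x^7)·Dx^3  (order 3).
h: a_k = -12, -18, -9/2, -132, -2763/8, -774, -142071/80, -4104, -41253921/4480, …
ICs: h(0) = -12, h′(0) = -18, h′′(0) = -9.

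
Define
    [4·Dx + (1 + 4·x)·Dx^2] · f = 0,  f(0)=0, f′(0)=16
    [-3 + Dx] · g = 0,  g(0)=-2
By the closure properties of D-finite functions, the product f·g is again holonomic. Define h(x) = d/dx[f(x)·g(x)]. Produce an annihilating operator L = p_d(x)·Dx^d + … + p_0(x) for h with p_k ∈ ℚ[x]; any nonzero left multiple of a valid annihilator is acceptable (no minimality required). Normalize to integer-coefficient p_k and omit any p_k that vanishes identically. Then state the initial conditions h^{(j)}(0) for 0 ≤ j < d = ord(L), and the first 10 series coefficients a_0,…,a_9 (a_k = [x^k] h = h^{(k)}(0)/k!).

L = (51 - 72·x + 432·x^2) + (-14 - 288·x^2)·Dx + (-1 + 8·x + 48·x^2)·Dx^2  (order 2).
h: a_k = -32, -64, -368, 576, -3452, 13400, -276086/5, 1119952/5, -25385597/28, 109808647/30, …
ICs: h(0) = -32, h′(0) = -64.

f: a_k = 0, 16, -32, 256/3, -256, 4096/5, -8192/3, 65536/7, -32768, 1048576/9, …
g: a_k = -2, -6, -9, -9, -27/4, -81/20, -81/40, -243/280, -729/2240, -243/2240, …
L₀ := L_f ⊗_s L_g (sym. prod.), ord ≤ 2.
h=h₀': d/dx-closure on L₀ ⇒ L.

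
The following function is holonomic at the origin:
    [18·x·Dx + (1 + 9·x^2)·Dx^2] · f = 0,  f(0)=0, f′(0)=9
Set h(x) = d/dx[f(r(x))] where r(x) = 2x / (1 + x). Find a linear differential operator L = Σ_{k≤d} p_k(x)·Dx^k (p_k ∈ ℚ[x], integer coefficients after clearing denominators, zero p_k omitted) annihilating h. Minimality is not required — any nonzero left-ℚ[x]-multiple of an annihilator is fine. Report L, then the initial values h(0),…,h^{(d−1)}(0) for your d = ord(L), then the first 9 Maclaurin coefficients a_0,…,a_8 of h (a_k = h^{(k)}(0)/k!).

f: a_k = 0, 9, 0, -27, 0, 729/5, 0, -6561/7, 0, …
L₀ from L_f via x↦r, Dx↦r'^{-1}Dx.
Derive L from L₀ (diff closure).
L = (2 + 74·x) + (1 + 2·x + 37·x^2)·Dx  (order 1).
h: a_k = 18, -36, -594, 2520, 16938, -127116, -372474, 5448240, 2885058, …
ICs: h(0) = 18.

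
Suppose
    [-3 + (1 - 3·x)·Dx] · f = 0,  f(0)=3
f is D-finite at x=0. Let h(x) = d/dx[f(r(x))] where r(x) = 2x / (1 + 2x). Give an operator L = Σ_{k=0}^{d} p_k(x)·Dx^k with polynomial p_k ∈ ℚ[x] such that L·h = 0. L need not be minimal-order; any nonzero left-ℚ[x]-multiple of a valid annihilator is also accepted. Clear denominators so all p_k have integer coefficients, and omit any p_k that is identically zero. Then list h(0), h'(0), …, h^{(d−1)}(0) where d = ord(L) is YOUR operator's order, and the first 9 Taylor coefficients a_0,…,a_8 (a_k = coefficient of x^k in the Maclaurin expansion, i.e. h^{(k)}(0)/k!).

L = 8 + (-1 + 4·x)·Dx  (order 1).
h: a_k = 18, 144, 864, 4608, 23040, 110592, 516096, 2359296, 10616832, …
ICs: h(0) = 18.

f: a_k = 3, 9, 27, 81, 243, 729, 2187, 6561, 19683, …
f∘r: x↦r, Dx↦Dx/r' in L_f ⇒ L₀.
Derive L from L₀ (diff closure).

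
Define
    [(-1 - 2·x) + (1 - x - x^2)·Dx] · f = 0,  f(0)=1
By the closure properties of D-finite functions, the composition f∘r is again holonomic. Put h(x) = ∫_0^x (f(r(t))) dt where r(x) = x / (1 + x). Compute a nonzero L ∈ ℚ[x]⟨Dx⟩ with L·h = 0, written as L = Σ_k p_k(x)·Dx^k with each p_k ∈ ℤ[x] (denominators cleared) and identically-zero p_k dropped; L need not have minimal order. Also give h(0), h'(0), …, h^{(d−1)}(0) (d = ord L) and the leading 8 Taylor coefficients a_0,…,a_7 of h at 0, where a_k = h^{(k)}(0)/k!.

f: a_k = 1, 1, 2, 3, 5, 8, 13, 21, …
Substitute x→r, Dx→(1/r')Dx; clear ⇒ L₀.
∫: right-multiply L₀ by Dx.
L = (1 + 3·x)·Dx + (-1 - 2·x + x^3)·Dx^2  (order 2).
h: a_k = 0, 1, 1/2, 1/3, 0, 1/5, -1/6, 2/7, …
ICs: h(0) = 0, h′(0) = 1.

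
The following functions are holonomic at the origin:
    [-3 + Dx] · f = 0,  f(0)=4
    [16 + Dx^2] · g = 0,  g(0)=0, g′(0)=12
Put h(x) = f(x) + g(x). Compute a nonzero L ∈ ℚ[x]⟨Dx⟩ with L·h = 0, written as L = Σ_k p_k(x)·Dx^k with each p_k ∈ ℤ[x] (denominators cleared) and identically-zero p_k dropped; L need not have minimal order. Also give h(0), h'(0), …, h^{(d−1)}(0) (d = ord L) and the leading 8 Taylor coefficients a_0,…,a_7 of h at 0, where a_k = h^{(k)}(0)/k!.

L = -48 + 16·Dx - 3·Dx^2 + Dx^3  (order 3).
h: a_k = 4, 24, 18, -14, 27/2, 337/10, 81/20, -481/60, …
ICs: h(0) = 4, h′(0) = 24, h′′(0) = 36.

f: a_k = 4, 12, 18, 18, 27/2, 81/10, 81/20, 243/140, …
g: a_k = 0, 12, 0, -32, 0, 128/5, 0, -1024/105, …
L₀ := lclm(L_f,L_g); ord L₀ ≤ 1+2.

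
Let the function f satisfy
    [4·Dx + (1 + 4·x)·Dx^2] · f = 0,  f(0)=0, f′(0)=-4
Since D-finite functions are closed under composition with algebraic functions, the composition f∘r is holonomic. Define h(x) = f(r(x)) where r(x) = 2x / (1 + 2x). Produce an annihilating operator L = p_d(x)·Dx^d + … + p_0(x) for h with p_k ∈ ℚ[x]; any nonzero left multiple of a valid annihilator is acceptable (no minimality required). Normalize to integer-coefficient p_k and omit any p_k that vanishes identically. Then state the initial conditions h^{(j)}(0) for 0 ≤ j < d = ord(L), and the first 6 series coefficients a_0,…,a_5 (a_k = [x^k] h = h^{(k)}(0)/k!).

f: a_k = 0, -4, 8, -64/3, 64, -1024/5, …
L₀ from L_f via x↦r, Dx↦r'^{-1}Dx.
L = (12 + 40·x)·Dx + (1 + 12·x + 20·x^2)·Dx^2  (order 2).
h: a_k = 0, -8, 48, -992/3, 2496, -99968/5, …
ICs: h(0) = 0, h′(0) = -8.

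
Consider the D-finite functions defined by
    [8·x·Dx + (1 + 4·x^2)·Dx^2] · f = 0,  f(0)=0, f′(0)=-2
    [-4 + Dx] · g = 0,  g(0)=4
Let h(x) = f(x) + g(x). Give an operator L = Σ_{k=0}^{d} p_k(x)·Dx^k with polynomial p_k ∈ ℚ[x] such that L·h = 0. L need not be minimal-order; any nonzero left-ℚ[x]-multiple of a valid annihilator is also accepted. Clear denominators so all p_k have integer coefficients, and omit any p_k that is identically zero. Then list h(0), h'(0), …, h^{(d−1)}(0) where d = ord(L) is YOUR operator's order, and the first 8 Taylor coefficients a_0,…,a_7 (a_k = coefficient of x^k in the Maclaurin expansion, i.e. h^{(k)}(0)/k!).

f: a_k = 0, -2, 0, 8/3, 0, -32/5, 0, 128/7, …
g: a_k = 4, 16, 32, 128/3, 128/3, 512/15, 1024/45, 4096/315, …
f+g: L₀ = lclm(L_f,L_g), ord ≤ 2+1.
L = (8 - 32·x - 96·x^2 - 128·x^3)·Dx + (-6 - 8·x^2 - 64·x^4)·Dx^2 + (1 + 2·x + 8·x^2 + 8·x^3 + 16·x^4)·Dx^3  (order 3).
h: a_k = 4, 14, 32, 136/3, 128/3, 416/15, 1024/45, 1408/45, …
ICs: h(0) = 4, h′(0) = 14, h′′(0) = 64.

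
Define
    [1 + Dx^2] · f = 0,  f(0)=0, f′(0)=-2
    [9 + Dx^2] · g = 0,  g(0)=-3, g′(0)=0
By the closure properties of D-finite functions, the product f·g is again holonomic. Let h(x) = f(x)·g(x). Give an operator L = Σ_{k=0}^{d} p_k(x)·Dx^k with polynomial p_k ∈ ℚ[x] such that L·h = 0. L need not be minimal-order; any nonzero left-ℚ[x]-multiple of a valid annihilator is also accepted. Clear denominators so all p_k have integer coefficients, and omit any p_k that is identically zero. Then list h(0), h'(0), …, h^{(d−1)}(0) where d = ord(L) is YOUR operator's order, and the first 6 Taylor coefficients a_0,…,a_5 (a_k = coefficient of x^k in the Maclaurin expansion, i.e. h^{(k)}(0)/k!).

f: a_k = 0, -2, 0, 1/3, 0, -1/60, …
g: a_k = -3, 0, 27/2, 0, -81/8, 0, …
h₀=f·g: eliminate ⇒ L₀, order ≤ 2·2.
L = 64 + 20·Dx^2 + Dx^4  (order 4).
h: a_k = 0, 6, 0, -28, 0, 124/5, …
ICs: h(0) = 0, h′(0) = 6, h′′(0) = 0, h′′′(0) = -168.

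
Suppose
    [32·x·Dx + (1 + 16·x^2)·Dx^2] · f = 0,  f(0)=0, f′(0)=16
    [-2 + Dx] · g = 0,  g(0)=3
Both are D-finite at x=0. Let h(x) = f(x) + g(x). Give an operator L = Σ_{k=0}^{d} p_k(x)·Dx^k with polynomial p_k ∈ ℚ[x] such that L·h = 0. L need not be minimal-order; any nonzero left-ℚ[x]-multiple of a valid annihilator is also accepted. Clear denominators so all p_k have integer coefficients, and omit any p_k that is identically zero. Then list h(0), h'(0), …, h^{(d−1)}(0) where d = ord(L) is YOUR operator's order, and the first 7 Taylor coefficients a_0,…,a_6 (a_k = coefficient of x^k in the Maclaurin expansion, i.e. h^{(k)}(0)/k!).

f: a_k = 0, 16, 0, -256/3, 0, 4096/5, 0, …
g: a_k = 3, 6, 6, 4, 2, 4/5, 4/15, …
Sum ⇒ L₀ = lclm(L_f,L_g) in ℚ(x)⟨Dx⟩.
L = (32 - 64·x - 1536·x^2 - 1024·x^3)·Dx + (-18 + 704·x^2 - 512·x^4)·Dx^2 + (1 + 16·x + 32·x^2 + 256·x^3 + 256·x^4)·Dx^3  (order 3).
h: a_k = 3, 22, 6, -244/3, 2, 820, 4/15, …
ICs: h(0) = 3, h′(0) = 22, h′′(0) = 12.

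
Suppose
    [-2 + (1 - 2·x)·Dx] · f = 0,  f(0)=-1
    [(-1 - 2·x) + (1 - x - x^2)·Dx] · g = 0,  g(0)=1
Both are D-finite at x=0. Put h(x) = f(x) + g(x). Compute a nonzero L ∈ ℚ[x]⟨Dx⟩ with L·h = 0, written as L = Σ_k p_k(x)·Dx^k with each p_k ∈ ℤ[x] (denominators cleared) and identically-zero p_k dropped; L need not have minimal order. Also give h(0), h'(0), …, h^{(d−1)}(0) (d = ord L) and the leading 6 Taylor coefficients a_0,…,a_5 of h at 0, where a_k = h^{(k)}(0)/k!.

L = (-12·x + 12·x^2 - 8·x^3) + (4 - 6·x - 6·x^2 + 16·x^3 - 16·x^4)·Dx + (-1 + 5·x - 9·x^2 + 6·x^3 + 2·x^4 - 4·x^5)·Dx^2  (order 2).
h: a_k = 0, -1, -2, -5, -11, -24, …
ICs: h(0) = 0, h′(0) = -1.

f: a_k = -1, -2, -4, -8, -16, -32, …
g: a_k = 1, 1, 2, 3, 5, 8, …
L₀ := lclm(L_f,L_g); ord L₀ ≤ 1+1.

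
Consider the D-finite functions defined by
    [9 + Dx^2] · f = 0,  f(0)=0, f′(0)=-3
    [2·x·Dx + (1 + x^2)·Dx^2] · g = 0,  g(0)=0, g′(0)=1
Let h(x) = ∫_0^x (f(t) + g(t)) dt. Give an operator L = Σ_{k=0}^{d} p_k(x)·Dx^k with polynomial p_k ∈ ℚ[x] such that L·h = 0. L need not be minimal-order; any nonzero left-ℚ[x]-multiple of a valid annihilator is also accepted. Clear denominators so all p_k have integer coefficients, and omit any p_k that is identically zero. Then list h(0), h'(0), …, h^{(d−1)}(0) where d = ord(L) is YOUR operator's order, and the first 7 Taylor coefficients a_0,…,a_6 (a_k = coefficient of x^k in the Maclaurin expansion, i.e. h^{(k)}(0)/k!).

L = (-54·x + 540·x^3 + 162·x^5)·Dx^2 + (63 + 279·x^2 + 297·x^4 + 81·x^6)·Dx^3 + (-6·x + 60·x^3 + 18·x^5)·Dx^4 + (7 + 31·x^2 + 33·x^4 + 9·x^6)·Dx^5  (order 5).
h: a_k = 0, 0, -1, 0, 25/24, 0, -73/240, …
ICs: h(0) = 0, h′(0) = 0, h′′(0) = -2, h′′′(0) = 0, h′′′′(0) = 25.

f: a_k = 0, -3, 0, 9/2, 0, -81/40, 0, …
g: a_k = 0, 1, 0, -1/3, 0, 1/5, 0, …
L₀ := lclm(L_f,L_g); ord L₀ ≤ 2+2.
∫: right-multiply L₀ by Dx.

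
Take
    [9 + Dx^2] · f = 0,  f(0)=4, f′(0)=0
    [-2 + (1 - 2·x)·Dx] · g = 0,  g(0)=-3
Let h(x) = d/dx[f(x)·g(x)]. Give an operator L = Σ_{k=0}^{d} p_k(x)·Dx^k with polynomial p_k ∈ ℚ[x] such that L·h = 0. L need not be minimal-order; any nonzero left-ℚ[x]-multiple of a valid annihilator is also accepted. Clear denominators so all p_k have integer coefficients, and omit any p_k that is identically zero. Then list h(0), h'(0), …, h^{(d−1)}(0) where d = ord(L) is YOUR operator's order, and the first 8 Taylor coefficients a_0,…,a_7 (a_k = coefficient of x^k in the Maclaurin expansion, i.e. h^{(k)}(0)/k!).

f: a_k = 4, 0, -18, 0, 27/2, 0, -81/20, 0, …
g: a_k = -3, -6, -12, -24, -48, -96, -192, -384, …
Sym-product of L_f,L_g gives L₀ (≤ ord 2).
Differentiate: ansatz ord ≤ ord L₀ ⇒ L.
L = (1 - 36·x + 36·x^2) + (-4 + 8·x)·Dx + (1 - 4·x + 4·x^2)·Dx^2  (order 2).
h: a_k = -24, 12, 36, -66, -165, -3231/10, -7539/10, -48687/28, …
ICs: h(0) = -24, h′(0) = 12.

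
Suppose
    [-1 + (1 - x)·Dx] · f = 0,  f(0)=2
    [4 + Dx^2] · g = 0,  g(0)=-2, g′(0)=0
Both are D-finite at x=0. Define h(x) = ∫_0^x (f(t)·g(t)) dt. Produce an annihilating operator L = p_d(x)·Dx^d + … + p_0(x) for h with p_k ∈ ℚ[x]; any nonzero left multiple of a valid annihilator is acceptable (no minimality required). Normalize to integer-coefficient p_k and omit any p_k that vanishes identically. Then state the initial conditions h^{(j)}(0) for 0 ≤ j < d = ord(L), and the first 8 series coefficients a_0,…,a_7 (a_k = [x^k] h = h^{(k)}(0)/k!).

f: a_k = 2, 2, 2, 2, 2, 2, 2, 2, …
g: a_k = -2, 0, 4, 0, -4/3, 0, 8/45, 0, …
L₀ := L_f ⊗_s L_g (sym. prod.), ord ≤ 2.
h=∫₀ˣh₀: take L = L₀·Dx.
L = (-4 + 4·x)·Dx + 2·Dx^2 + (-1 + x)·Dx^3  (order 3).
h: a_k = 0, -4, -2, 4/3, 1, 4/15, 2/9, 76/315, …
ICs: h(0) = 0, h′(0) = -4, h′′(0) = -4.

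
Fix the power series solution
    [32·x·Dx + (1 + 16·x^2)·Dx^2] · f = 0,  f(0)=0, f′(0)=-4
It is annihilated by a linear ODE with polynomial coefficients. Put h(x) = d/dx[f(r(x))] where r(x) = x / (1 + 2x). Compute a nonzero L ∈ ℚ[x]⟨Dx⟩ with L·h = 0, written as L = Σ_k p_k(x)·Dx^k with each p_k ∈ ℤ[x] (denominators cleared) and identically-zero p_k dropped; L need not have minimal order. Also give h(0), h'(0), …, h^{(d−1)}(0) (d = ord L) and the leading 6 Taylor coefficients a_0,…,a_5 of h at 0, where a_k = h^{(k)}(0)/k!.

L = (4 + 40·x) + (1 + 4·x + 20·x^2)·Dx  (order 1).
h: a_k = -4, 16, 16, -384, 1216, 2816, …
ICs: h(0) = -4.

f: a_k = 0, -4, 0, 64/3, 0, -1024/5, …
Substitute x→r, Dx→(1/r')Dx; clear ⇒ L₀.
h=h₀': d/dx-closure on L₀ ⇒ L.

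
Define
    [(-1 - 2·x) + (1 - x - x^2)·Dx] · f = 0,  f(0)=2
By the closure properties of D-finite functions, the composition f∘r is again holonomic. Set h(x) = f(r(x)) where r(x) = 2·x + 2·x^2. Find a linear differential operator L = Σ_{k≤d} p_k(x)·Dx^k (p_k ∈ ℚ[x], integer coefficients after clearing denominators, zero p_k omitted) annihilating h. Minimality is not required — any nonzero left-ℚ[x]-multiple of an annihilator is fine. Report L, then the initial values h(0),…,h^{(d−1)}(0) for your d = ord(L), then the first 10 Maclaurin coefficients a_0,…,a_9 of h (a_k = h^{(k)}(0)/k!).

L = (2 + 12·x + 24·x^2 + 16·x^3) + (-1 + 2·x + 6·x^2 + 8·x^3 + 4·x^4)·Dx  (order 1).
h: a_k = 2, 4, 20, 80, 320, 1296, 5232, 21120, 85280, 344320, …
ICs: h(0) = 2.

f: a_k = 2, 2, 4, 6, 10, 16, 26, 42, 68, 110, …
Change of var in L_f (x↦r) gives L₀.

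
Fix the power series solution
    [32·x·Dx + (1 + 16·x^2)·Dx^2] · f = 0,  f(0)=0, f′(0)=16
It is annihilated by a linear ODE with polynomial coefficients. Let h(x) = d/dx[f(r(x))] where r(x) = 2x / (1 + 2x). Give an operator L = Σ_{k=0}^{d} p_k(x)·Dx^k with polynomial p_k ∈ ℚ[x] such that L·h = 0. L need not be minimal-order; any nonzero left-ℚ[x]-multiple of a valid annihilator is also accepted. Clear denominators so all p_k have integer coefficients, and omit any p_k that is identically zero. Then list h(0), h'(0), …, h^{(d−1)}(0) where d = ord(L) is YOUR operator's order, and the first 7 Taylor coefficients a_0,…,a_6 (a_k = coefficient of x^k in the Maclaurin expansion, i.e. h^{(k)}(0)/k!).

f: a_k = 0, 16, 0, -256/3, 0, 4096/5, 0, …
h₀=f(r): pull back L_f along r ⇒ L₀.
h₀' ⇒ L via d/dx closure of L₀.
L = (4 + 136·x) + (1 + 4·x + 68·x^2)·Dx  (order 1).
h: a_k = 32, -128, -1664, 15360, 51712, -1251328, 1488896, …
ICs: h(0) = 32.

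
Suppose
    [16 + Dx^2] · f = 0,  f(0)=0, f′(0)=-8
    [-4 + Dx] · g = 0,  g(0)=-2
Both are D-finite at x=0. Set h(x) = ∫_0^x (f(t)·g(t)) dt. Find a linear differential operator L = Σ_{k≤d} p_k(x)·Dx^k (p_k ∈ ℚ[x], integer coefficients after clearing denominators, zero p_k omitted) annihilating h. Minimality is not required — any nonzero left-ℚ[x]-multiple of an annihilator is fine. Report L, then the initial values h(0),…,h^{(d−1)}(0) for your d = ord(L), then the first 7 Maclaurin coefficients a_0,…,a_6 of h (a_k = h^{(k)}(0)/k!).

L = 32·Dx - 8·Dx^2 + Dx^3  (order 3).
h: a_k = 0, 0, 8, 64/3, 64/3, 0, -1024/45, …
ICs: h(0) = 0, h′(0) = 0, h′′(0) = 16.

f: a_k = 0, -8, 0, 64/3, 0, -256/15, 0, …
g: a_k = -2, -8, -16, -64/3, -64/3, -256/15, -512/45, …
Sym-product of L_f,L_g gives L₀ (≤ ord 2).
∫: right-multiply L₀ by Dx.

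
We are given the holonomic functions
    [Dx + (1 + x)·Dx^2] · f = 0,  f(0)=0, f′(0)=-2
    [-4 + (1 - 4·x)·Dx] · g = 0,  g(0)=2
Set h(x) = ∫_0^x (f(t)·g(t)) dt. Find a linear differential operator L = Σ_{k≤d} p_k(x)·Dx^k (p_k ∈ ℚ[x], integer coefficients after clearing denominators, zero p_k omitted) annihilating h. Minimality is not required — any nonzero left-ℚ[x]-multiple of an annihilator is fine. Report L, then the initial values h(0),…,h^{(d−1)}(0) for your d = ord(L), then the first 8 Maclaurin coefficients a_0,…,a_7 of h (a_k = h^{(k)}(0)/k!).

L = 4·Dx + (7 + 12·x)·Dx^2 + (-1 + 3·x + 4·x^2)·Dx^3  (order 3).
h: a_k = 0, 0, -2, -14/3, -43/3, -137/3, -6856/45, -7834/15, …
ICs: h(0) = 0, h′(0) = 0, h′′(0) = -4.

f: a_k = 0, -2, 1, -2/3, 1/2, -2/5, 1/3, -2/7, …
g: a_k = 2, 8, 32, 128, 512, 2048, 8192, 32768, …
L₀ := L_f ⊗_s L_g (sym. prod.), ord ≤ 2.
Integrate: L := L₀·Dx.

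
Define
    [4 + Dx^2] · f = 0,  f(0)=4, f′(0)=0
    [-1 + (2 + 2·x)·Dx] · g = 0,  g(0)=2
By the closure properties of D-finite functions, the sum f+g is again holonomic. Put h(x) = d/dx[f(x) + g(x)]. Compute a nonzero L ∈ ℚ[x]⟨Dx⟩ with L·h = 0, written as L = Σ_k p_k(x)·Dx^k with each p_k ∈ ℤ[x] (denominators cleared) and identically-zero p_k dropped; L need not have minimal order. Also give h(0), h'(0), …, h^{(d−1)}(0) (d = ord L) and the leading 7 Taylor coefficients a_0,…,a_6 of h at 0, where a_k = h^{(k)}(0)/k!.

L = (-124 - 128·x - 64·x^2) + (-152 - 408·x - 384·x^2 - 128·x^3)·Dx + (-31 - 32·x - 16·x^2)·Dx^2 + (-38 - 102·x - 96·x^2 - 32·x^3)·Dx^3  (order 3).
h: a_k = 1, -33/2, 3/8, 497/48, 35/128, -9137/3840, 231/1024, …
ICs: h(0) = 1, h′(0) = -33/2, h′′(0) = 3/4.

f: a_k = 4, 0, -8, 0, 8/3, 0, -16/45, …
g: a_k = 2, 1, -1/4, 1/8, -5/64, 7/128, -21/512, …
L₀ := lclm(L_f,L_g); ord L₀ ≤ 2+1.
h₀' ⇒ L via d/dx closure of L₀.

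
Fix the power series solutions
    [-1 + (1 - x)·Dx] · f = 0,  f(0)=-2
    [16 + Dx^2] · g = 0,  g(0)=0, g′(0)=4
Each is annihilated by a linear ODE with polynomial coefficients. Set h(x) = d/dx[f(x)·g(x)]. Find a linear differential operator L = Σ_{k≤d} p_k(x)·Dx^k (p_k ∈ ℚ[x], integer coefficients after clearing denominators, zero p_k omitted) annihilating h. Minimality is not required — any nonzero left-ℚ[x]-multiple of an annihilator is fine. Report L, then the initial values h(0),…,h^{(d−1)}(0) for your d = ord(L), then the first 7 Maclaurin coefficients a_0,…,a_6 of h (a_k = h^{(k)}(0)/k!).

f: a_k = -2, -2, -2, -2, -2, -2, -2, …
g: a_k = 0, 4, 0, -32/3, 0, 128/15, 0, …
Sym-product of L_f,L_g gives L₀ (≤ ord 2).
h₀' ⇒ L via d/dx closure of L₀.
L = (14 - 32·x + 16·x^2) + (-2 + 2·x)·Dx + (1 - 2·x + x^2)·Dx^2  (order 2).
h: a_k = -8, -16, 40, 160/3, -56/3, -112/5, 872/45, …
ICs: h(0) = -8, h′(0) = -16.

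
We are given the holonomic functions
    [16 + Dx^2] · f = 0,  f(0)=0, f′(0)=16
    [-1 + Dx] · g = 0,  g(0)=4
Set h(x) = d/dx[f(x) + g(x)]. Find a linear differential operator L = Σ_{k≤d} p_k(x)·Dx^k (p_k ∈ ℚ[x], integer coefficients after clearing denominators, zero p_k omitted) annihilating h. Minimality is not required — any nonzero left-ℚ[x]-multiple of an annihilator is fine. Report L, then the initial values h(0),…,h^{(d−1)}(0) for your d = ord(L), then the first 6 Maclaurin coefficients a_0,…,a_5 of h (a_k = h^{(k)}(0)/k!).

f: a_k = 0, 16, 0, -128/3, 0, 512/15, …
g: a_k = 4, 4, 2, 2/3, 1/6, 1/30, …
L₀ := lclm(L_f,L_g); ord L₀ ≤ 2+1.
h=h₀': d/dx-closure on L₀ ⇒ L.
L = 16 - 16·Dx + Dx^2 - Dx^3  (order 3).
h: a_k = 20, 4, -126, 2/3, 1025/6, 1/30, …
ICs: h(0) = 20, h′(0) = 4, h′′(0) = -252.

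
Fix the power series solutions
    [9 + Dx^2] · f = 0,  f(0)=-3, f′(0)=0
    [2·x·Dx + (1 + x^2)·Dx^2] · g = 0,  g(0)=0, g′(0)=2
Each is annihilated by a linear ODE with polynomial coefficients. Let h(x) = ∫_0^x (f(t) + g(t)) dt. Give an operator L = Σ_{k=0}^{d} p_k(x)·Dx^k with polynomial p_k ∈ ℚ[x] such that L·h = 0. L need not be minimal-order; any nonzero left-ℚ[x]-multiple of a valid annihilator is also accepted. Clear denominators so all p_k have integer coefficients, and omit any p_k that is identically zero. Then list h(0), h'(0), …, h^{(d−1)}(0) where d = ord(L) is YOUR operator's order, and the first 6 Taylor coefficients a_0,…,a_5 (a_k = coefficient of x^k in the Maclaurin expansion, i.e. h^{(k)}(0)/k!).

L = (-54·x + 540·x^3 + 162·x^5)·Dx^2 + (63 + 279·x^2 + 297·x^4 + 81·x^6)·Dx^3 + (-6·x + 60·x^3 + 18·x^5)·Dx^4 + (7 + 31·x^2 + 33·x^4 + 9·x^6)·Dx^5  (order 5).
h: a_k = 0, -3, 1, 9/2, -1/6, -81/40, …
ICs: h(0) = 0, h′(0) = -3, h′′(0) = 2, h′′′(0) = 27, h′′′′(0) = -4.

f: a_k = -3, 0, 27/2, 0, -81/8, 0, …
g: a_k = 0, 2, 0, -2/3, 0, 2/5, …
L₀ := lclm(L_f,L_g); ord L₀ ≤ 2+2.
∫: right-multiply L₀ by Dx.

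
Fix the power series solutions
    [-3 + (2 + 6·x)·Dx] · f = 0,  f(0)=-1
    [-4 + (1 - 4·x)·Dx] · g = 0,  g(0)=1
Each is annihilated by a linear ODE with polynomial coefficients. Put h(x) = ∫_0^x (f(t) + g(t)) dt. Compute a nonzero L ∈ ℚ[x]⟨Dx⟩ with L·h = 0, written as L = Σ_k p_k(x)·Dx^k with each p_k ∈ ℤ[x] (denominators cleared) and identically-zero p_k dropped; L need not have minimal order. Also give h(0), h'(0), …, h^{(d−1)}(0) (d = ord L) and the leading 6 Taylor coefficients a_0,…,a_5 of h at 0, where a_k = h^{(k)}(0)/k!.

f: a_k = -1, -3/2, 9/8, -27/16, 405/128, -1701/256, …
g: a_k = 1, 4, 16, 64, 256, 1024, …
Sum ⇒ L₀ = lclm(L_f,L_g) in ℚ(x)⟨Dx⟩.
∫: right-multiply L₀ by Dx.
L = (228 + 432·x)·Dx + (-137 - 696·x - 1296·x^2)·Dx^2 + (10 + 62·x - 192·x^2 - 864·x^3)·Dx^3  (order 3).
h: a_k = 0, 0, 5/4, 137/24, 997/64, 33173/640, …
ICs: h(0) = 0, h′(0) = 0, h′′(0) = 5/2.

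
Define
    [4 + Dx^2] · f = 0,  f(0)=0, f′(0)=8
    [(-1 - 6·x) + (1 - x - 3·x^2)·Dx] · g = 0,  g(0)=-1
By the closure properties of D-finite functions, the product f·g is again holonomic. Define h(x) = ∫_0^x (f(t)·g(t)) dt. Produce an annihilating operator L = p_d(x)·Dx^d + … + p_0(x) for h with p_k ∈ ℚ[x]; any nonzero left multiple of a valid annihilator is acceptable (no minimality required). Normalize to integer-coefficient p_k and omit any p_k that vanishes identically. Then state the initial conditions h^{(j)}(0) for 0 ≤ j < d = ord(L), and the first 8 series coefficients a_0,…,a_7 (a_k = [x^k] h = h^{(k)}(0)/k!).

f: a_k = 0, 8, 0, -16/3, 0, 16/15, 0, -32/315, …
g: a_k = -1, -1, -4, -7, -19, -40, -97, -217, …
Sym-product of L_f,L_g gives L₀ (≤ ord 2).
h=∫h₀ ⇒ L = L₀·Dx.
L = (2 + 4·x + 12·x^2)·Dx + (2 + 12·x)·Dx^2 + (-1 + x + 3·x^2)·Dx^3  (order 3).
h: a_k = 0, 0, -4, -8/3, -20/3, -152/15, -988/45, -608/15, …
ICs: h(0) = 0, h′(0) = 0, h′′(0) = -8.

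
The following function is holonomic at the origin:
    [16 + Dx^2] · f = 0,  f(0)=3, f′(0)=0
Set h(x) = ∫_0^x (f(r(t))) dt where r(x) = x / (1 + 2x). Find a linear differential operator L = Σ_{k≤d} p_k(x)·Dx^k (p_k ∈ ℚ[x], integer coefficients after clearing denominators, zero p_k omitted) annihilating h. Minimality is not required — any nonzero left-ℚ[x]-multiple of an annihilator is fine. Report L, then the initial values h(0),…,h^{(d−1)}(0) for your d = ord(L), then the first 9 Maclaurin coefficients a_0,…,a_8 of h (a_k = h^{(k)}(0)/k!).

f: a_k = 3, 0, -24, 0, 32, 0, -256/15, 0, 512/105, …
f∘r: x↦r, Dx↦Dx/r' in L_f ⇒ L₀.
h=∫₀ˣh₀: take L = L₀·Dx.
L = 16·Dx + (4 + 24·x + 48·x^2 + 32·x^3)·Dx^2 + (1 + 8·x + 24·x^2 + 32·x^3 + 16·x^4)·Dx^3  (order 3).
h: a_k = 0, 3, 0, -8, 24, -256/5, 256/3, -1408/15, -192/5, …
ICs: h(0) = 0, h′(0) = 3, h′′(0) = 0.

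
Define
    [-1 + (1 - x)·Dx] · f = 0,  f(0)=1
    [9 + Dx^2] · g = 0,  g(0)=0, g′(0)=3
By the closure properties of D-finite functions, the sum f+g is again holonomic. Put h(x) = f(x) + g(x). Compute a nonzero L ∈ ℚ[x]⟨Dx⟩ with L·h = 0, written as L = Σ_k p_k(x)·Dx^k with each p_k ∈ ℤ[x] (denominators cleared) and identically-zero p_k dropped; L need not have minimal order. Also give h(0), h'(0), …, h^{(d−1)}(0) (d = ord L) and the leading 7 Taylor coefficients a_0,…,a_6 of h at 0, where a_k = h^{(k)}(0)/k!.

f: a_k = 1, 1, 1, 1, 1, 1, 1, …
g: a_k = 0, 3, 0, -9/2, 0, 81/40, 0, …
h₀=f+g: left-lcm gives L₀, ord ≤ 3.
L = (135 - 162·x + 81·x^2) + (-99 + 261·x - 243·x^2 + 81·x^3)·Dx + (15 - 18·x + 9·x^2)·Dx^2 + (-11 + 29·x - 27·x^2 + 9·x^3)·Dx^3  (order 3).
h: a_k = 1, 4, 1, -7/2, 1, 121/40, 1, …
ICs: h(0) = 1, h′(0) = 4, h′′(0) = 2.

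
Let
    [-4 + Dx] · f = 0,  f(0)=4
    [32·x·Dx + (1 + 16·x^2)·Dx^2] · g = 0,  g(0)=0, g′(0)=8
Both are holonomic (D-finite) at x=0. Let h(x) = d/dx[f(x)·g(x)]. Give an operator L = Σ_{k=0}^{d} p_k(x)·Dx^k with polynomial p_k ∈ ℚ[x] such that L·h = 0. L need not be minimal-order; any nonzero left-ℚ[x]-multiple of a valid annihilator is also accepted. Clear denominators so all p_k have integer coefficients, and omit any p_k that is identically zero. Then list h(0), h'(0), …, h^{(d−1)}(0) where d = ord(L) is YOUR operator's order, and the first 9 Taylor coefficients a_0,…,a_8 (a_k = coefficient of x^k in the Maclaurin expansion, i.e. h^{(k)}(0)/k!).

L = (16 + 320·x - 768·x^2 + 1024·x^3) + (-96·x + 256·x^2 - 512·x^3)·Dx + (-1 + 4·x - 16·x^2 + 64·x^3)·Dx^2  (order 2).
h: a_k = 32, 256, 256, -4096/3, 3072, 90112/3, -253952/5, -29622272/63, 18857984/21, …
ICs: h(0) = 32, h′(0) = 256.

f: a_k = 4, 16, 32, 128/3, 128/3, 512/15, 1024/45, 4096/315, 2048/315, …
g: a_k = 0, 8, 0, -128/3, 0, 2048/5, 0, -32768/7, 0, …
f·g: L₀ = L_f ⊗_s L_g, ord ≤ 1·2.
Derive L from L₀ (diff closure).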